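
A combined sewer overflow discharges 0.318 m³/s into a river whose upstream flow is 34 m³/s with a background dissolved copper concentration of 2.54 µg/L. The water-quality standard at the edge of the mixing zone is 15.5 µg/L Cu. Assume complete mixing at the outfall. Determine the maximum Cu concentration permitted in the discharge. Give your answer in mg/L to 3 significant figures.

2.54 µg/L = 0.00254 mg/L.
15.5 µg/L = 0.0155 mg/L.
Mass balance: 0.0155·34.32 = 0.318·Cₑ + 34·0.00254.
Cₑ = (0.5319 − 0.08636) / 0.318 = 1.401 mg/L.

1.40 mg/L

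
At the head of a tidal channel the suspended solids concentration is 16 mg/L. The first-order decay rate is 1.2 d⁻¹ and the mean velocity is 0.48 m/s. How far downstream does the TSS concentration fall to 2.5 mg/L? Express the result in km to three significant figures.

From C = C₀·e^(−kt), t = ln(C₀/C)/k = ln(16/2.5)/1.2 = 1.856/1.2 = 1.547 d.
Distance = v·t = 0.48 m/s × 1.337e+05 s = 6.415e+04 m = 64.15 km.

64.2 km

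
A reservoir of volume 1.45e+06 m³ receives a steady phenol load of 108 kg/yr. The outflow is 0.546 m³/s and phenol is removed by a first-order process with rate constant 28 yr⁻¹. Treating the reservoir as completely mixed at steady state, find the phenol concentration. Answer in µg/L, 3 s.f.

Outflow Q = 0.546 m³/s × 3.156e+07 s/yr = 1.723e+07 m³/yr.
Steady-state CSTR mass balance: W = Q·C + k·V·C, so C = W/(Q + kV).
Q + kV = 1.723e+07 + 28·1.45e+06 = 5.783e+07 m³/yr.
C = 108/5.783e+07 = 1.868e-06 kg/m³ = 0.001868 mg/L = 1.868 µg/L.

1.87 µg/L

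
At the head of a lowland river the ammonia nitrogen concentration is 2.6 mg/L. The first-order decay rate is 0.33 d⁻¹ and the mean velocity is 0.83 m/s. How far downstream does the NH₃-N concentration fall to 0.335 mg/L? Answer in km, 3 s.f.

445 km

From C = C₀·e^(−kt), t = ln(C₀/C)/k = ln(2.6/0.335)/0.33 = 2.049/0.33 = 6.21 d.
Distance = v·t = 0.83 m/s × 5.365e+05 s = 4.453e+05 m = 445.3 km.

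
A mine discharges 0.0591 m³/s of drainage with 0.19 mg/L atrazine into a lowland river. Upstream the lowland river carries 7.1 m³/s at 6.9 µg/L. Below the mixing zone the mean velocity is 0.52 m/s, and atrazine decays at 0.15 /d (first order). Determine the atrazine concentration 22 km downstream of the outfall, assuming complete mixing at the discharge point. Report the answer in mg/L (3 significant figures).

6.9 µg/L = 0.0069 mg/L.
After complete mixing, C₀ = (0.0591·0.19 + 7.1·0.0069) / 7.159 = 0.008412 mg/L.
Travel time t = 2.2e+04 m / 0.52 m/s = 4.231e+04 s = 0.4897 d.
C = 0.008412·exp(−0.15·0.4897) = 0.008412·0.9292 = 0.007816 mg/L.

0.00782 mg/L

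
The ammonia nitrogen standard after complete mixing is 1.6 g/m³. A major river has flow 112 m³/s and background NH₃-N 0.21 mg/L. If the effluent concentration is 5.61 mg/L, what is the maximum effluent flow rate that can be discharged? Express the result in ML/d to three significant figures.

Mass balance at complete mixing: C_std·(Q_w + Q_r) = Q_w·C_e + Q_r·C_b.
Rearranging, Q_w = Q_r·(C_std − C_b)/(C_e − C_std) = 112·(1.6 − 0.21) / (5.61 − 1.6) = 38.82 m³/s.
= 3354 ML/d.

3350 ML/d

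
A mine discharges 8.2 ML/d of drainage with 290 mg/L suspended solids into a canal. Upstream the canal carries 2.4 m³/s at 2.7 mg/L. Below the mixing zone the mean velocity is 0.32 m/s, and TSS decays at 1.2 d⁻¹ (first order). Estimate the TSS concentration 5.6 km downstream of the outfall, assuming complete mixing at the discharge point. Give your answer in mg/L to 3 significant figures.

8.2 ML/d = 0.09491 m³/s.
After complete mixing, C₀ = (0.09491·290 + 2.4·2.7) / 2.495 = 13.63 mg/L.
Travel time t = 5600 m / 0.32 m/s = 1.75e+04 s = 0.2025 d.
C = 13.63·exp(−1.2·0.2025) = 13.63·0.7842 = 10.69 mg/L.

10.7 mg/L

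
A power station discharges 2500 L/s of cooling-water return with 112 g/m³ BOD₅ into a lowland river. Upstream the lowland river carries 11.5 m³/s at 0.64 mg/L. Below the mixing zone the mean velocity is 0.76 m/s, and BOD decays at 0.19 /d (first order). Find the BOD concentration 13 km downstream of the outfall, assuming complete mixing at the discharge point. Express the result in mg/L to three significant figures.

19.8 mg/L

2500 L/s = 2.5 m³/s.
After complete mixing, C₀ = (2.5·112 + 11.5·0.64) / 14 = 20.53 mg/L.
Travel time t = 1.3e+04 m / 0.76 m/s = 1.711e+04 s = 0.198 d.
C = 20.53·exp(−0.19·0.198) = 20.53·0.9631 = 19.77 mg/L.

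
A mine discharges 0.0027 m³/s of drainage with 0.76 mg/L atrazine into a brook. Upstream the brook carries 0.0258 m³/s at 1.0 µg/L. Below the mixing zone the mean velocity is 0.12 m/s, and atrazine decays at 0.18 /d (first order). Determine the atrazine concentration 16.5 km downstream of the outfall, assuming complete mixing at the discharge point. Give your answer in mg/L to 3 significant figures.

0.0547 mg/L

1.0 µg/L = 0.001 mg/L.
After complete mixing, C₀ = (0.0027·0.76 + 0.0258·0.001) / 0.0285 = 0.07291 mg/L.
Travel time t = 1.65e+04 m / 0.12 m/s = 1.375e+05 s = 1.591 d.
C = 0.07291·exp(−0.18·1.591) = 0.07291·0.7509 = 0.05475 mg/L.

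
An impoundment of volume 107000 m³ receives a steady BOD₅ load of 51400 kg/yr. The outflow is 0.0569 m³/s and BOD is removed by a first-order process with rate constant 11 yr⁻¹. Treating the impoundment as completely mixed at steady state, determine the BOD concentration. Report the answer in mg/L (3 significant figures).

Outflow Q = 0.0569 m³/s × 3.156e+07 s/yr = 1.796e+06 m³/yr.
Steady-state CSTR mass balance: W = Q·C + k·V·C, so C = W/(Q + kV).
Q + kV = 1.796e+06 + 11·107000 = 2.973e+06 m³/yr.
C = 51400/2.973e+06 = 0.01729 kg/m³ = 17.29 mg/L.

17.3 mg/L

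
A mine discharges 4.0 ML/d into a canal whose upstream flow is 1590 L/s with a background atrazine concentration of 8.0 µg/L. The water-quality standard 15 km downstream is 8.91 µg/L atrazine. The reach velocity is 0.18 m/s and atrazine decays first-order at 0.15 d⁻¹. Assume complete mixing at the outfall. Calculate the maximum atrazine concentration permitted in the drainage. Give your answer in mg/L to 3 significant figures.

4.0 ML/d = 0.0463 m³/s.
1590 L/s = 1.59 m³/s.
8.0 µg/L = 0.008 mg/L.
8.91 µg/L = 0.00891 mg/L.
Travel time to the compliance point: t = 1.5e+04/0.18 = 8.333e+04 s = 0.9645 d; decay factor exp(−0.15·0.9645) = 0.8653.
So the concentration just after mixing may be at most 0.00891/0.8653 = 0.0103 mg/L.
Mass balance: 0.0103·1.636 = 0.0463·Cₑ + 1.59·0.008.
Cₑ = (0.01685 − 0.01272) / 0.0463 = 0.08918 mg/L.

0.0892 mg/L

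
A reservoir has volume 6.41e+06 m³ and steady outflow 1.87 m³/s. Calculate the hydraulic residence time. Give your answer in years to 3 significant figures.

0.109 yr

Q = 1.87 m³/s × 3.156e+07 s/yr = 5.901e+07 m³/yr.
Hydraulic residence time τ = V/Q = 6.41e+06/5.901e+07 = 0.1086 yr.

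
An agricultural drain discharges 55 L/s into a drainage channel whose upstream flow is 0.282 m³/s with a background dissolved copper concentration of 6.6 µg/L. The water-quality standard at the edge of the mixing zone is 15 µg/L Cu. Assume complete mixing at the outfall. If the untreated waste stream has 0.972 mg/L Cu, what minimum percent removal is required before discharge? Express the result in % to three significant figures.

55 L/s = 0.055 m³/s.
6.6 µg/L = 0.0066 mg/L.
15 µg/L = 0.015 mg/L.
Mass balance: 0.015·0.337 = 0.055·Cₑ + 0.282·0.0066.
Cₑ = (0.005055 − 0.001861) / 0.055 = 0.05807 mg/L.
Required removal = 1 − 0.05807/0.972 = 94.03 %.

94.0 %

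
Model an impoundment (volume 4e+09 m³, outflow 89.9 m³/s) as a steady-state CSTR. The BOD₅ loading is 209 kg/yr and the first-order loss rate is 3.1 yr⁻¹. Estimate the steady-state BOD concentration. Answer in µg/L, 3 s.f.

0.0137 µg/L

Outflow Q = 89.9 m³/s × 3.156e+07 s/yr = 2.837e+09 m³/yr.
Steady-state CSTR mass balance: W = Q·C + k·V·C, so C = W/(Q + kV).
Q + kV = 2.837e+09 + 3.1·4e+09 = 1.524e+10 m³/yr.
C = 209/1.524e+10 = 1.372e-08 kg/m³ = 1.372e-05 mg/L = 0.01372 µg/L.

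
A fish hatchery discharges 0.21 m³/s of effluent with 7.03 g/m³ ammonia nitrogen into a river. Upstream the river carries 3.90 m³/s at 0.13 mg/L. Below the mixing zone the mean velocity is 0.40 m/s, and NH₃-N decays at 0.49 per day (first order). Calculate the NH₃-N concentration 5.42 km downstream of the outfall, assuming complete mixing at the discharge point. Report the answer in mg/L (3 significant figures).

0.447 mg/L

After complete mixing, C₀ = (0.21·7.03 + 3.9·0.13) / 4.11 = 0.4826 mg/L.
Travel time t = 5420 m / 0.40 m/s = 1.355e+04 s = 0.1568 d.
C = 0.4826·exp(−0.49·0.1568) = 0.4826·0.926 = 0.4469 mg/L.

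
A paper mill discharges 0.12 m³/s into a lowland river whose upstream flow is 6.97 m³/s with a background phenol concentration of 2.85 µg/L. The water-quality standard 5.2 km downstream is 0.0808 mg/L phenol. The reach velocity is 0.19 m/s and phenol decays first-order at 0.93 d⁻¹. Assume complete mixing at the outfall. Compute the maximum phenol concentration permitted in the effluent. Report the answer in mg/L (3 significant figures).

6.24 mg/L

2.85 µg/L = 0.00285 mg/L.
Travel time to the compliance point: t = 5200/0.19 = 2.737e+04 s = 0.3168 d; decay factor exp(−0.93·0.3168) = 0.7448.
So the concentration just after mixing may be at most 0.0808/0.7448 = 0.1085 mg/L.
Mass balance: 0.1085·7.09 = 0.12·Cₑ + 6.97·0.00285.
Cₑ = (0.7691 − 0.01986) / 0.12 = 6.244 mg/L.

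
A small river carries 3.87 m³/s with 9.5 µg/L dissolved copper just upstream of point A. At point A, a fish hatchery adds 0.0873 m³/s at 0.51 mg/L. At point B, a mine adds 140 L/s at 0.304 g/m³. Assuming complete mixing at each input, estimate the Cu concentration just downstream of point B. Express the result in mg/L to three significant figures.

0.0302 mg/L

9.5 µg/L = 0.0095 mg/L.
After input A: C = (3.87·0.0095 + 0.0873·0.51) / 3.957 = 0.02054 mg/L.
140 L/s = 0.14 m³/s.
After input B: C = (3.957·0.02054 + 0.14·0.304) / 4.097 = 0.03023 mg/L.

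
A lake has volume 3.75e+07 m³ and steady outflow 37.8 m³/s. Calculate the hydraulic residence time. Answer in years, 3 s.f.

0.0314 yr

Q = 37.8 m³/s × 3.156e+07 s/yr = 1.193e+09 m³/yr.
Hydraulic residence time τ = V/Q = 3.75e+07/1.193e+09 = 0.03144 yr.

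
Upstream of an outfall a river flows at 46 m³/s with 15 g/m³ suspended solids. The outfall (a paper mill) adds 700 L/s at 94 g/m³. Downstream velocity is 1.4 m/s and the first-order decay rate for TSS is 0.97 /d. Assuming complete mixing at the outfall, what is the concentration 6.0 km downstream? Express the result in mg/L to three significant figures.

700 L/s = 0.7 m³/s.
After complete mixing, C₀ = (0.7·94 + 46·15) / 46.7 = 16.18 mg/L.
Travel time t = 6000 m / 1.4 m/s = 4286 s = 0.0496 d.
C = 16.18·exp(−0.97·0.0496) = 16.18·0.953 = 15.42 mg/L.

15.4 mg/L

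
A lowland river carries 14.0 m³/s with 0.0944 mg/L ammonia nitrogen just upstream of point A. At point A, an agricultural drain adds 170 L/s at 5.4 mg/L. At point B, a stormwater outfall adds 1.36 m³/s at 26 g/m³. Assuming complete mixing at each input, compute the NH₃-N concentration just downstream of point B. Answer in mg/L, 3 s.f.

2.42 mg/L

170 L/s = 0.17 m³/s.
After input A: C = (14·0.0944 + 0.17·5.4) / 14.17 = 0.1581 mg/L.
After input B: C = (14.17·0.1581 + 1.36·26) / 15.53 = 2.421 mg/L.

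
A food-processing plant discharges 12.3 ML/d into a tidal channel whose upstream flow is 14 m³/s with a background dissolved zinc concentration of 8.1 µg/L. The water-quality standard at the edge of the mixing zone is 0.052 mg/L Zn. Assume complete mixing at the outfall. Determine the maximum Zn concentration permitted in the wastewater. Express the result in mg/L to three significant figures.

12.3 ML/d = 0.1424 m³/s.
8.1 µg/L = 0.0081 mg/L.
Mass balance: 0.052·14.14 = 0.1424·Cₑ + 14·0.0081.
Cₑ = (0.7354 − 0.1134) / 0.1424 = 4.369 mg/L.

4.37 mg/L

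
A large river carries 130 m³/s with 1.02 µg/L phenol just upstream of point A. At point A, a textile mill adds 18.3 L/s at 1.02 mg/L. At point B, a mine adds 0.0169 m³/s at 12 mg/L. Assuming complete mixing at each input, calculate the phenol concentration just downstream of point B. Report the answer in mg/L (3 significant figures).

0.00272 mg/L

1.02 µg/L = 0.00102 mg/L.
18.3 L/s = 0.0183 m³/s.
After input A: C = (130·0.00102 + 0.0183·1.02) / 130 = 0.001163 mg/L.
After input B: C = (130·0.001163 + 0.0169·12) / 130 = 0.002723 mg/L.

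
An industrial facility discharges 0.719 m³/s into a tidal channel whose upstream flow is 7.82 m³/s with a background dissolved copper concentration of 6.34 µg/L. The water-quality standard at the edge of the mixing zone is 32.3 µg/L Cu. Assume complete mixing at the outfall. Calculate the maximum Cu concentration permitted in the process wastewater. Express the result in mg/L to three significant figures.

0.315 mg/L

6.34 µg/L = 0.00634 mg/L.
32.3 µg/L = 0.0323 mg/L.
Mass balance: 0.0323·8.539 = 0.719·Cₑ + 7.82·0.00634.
Cₑ = (0.2758 − 0.04958) / 0.719 = 0.3146 mg/L.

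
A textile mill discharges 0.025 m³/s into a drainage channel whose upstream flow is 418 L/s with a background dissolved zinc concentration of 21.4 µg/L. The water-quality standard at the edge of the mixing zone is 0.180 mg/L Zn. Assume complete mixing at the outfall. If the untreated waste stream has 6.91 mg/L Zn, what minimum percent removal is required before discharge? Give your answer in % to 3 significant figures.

418 L/s = 0.418 m³/s.
21.4 µg/L = 0.0214 mg/L.
Mass balance: 0.18·0.443 = 0.025·Cₑ + 0.418·0.0214.
Cₑ = (0.07974 − 0.008945) / 0.025 = 2.832 mg/L.
Required removal = 1 − 2.832/6.91 = 59.02 %.

59.0 %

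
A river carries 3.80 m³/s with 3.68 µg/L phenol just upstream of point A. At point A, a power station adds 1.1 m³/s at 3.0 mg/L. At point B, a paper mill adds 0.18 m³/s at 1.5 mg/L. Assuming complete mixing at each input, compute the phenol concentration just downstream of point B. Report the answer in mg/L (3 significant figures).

0.706 mg/L

3.68 µg/L = 0.00368 mg/L.
After input A: C = (3.8·0.00368 + 1.1·3) / 4.9 = 0.6763 mg/L.
After input B: C = (4.9·0.6763 + 0.18·1.5) / 5.08 = 0.7055 mg/L.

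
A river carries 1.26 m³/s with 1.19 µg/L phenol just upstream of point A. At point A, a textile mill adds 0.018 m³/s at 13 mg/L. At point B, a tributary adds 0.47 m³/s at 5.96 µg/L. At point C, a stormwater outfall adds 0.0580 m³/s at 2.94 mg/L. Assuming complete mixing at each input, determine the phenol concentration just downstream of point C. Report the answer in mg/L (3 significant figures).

1.19 µg/L = 0.00119 mg/L.
After input A: C = (1.26·0.00119 + 0.018·13) / 1.278 = 0.1843 mg/L.
5.96 µg/L = 0.00596 mg/L.
After input B: C = (1.278·0.1843 + 0.47·0.00596) / 1.748 = 0.1363 mg/L.
After input C: C = (1.748·0.1363 + 0.058·2.94) / 1.806 = 0.2264 mg/L.

0.226 mg/L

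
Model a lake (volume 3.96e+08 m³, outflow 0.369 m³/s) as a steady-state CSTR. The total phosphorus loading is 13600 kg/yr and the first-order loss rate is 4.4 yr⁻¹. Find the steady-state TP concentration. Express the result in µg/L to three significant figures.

Outflow Q = 0.369 m³/s × 3.156e+07 s/yr = 1.164e+07 m³/yr.
Steady-state CSTR mass balance: W = Q·C + k·V·C, so C = W/(Q + kV).
Q + kV = 1.164e+07 + 4.4·3.96e+08 = 1.754e+09 m³/yr.
C = 13600/1.754e+09 = 7.754e-06 kg/m³ = 0.007754 mg/L = 7.754 µg/L.

7.75 µg/L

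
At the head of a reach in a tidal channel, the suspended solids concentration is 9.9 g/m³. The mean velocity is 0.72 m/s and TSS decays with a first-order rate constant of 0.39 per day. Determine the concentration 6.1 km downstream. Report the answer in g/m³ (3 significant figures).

Travel time t = 6.1 km / 0.72 m/s = 6100/0.72 = 8472 s = 0.09806 d.
First-order decay: C = 9.9·exp(−0.39·0.09806) = 9.9·0.9625 = 9.529 g/m³.

9.53 g/m³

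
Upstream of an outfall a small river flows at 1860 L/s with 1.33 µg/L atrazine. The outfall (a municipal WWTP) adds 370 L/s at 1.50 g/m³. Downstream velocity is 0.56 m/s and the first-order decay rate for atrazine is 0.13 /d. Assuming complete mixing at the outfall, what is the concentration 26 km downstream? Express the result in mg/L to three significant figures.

370 L/s = 0.37 m³/s.
1860 L/s = 1.86 m³/s.
1.33 µg/L = 0.00133 mg/L.
After complete mixing, C₀ = (0.37·1.5 + 1.86·0.00133) / 2.23 = 0.25 mg/L.
Travel time t = 2.6e+04 m / 0.56 m/s = 4.643e+04 s = 0.5374 d.
C = 0.25·exp(−0.13·0.5374) = 0.25·0.9325 = 0.2331 mg/L.

0.233 mg/L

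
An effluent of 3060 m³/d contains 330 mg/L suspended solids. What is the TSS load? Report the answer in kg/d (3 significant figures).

3060 m³/d = 0.03542 m³/s.
Mass flux = Q·C = 0.03542 m³/s × 330 g/m³ = 11.69 g/s.
= 11.69 g/s × 86.4 = 1010 kg/d.

1010 kg/d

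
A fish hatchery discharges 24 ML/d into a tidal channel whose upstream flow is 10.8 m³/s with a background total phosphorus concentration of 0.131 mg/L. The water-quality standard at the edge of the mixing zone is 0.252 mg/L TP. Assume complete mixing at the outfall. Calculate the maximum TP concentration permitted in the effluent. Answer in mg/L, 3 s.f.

24 ML/d = 0.2778 m³/s.
Mass balance: 0.252·11.08 = 0.2778·Cₑ + 10.8·0.131.
Cₑ = (2.792 − 1.415) / 0.2778 = 4.956 mg/L.

4.96 mg/L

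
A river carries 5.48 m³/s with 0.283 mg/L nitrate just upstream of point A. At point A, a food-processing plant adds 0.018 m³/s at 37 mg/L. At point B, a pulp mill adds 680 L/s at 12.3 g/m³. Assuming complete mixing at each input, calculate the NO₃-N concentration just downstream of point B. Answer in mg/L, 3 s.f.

1.71 mg/L

After input A: C = (5.48·0.283 + 0.018·37) / 5.498 = 0.4032 mg/L.
680 L/s = 0.68 m³/s.
After input B: C = (5.498·0.4032 + 0.68·12.3) / 6.178 = 1.713 mg/L.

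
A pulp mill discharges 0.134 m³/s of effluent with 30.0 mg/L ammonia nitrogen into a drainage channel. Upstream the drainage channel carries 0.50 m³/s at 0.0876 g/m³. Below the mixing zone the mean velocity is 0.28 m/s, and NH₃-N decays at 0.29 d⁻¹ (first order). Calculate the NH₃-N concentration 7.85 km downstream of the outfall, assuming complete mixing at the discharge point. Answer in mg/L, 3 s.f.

After complete mixing, C₀ = (0.134·30 + 0.5·0.0876) / 0.634 = 6.41 mg/L.
Travel time t = 7850 m / 0.28 m/s = 2.804e+04 s = 0.3245 d.
C = 6.41·exp(−0.29·0.3245) = 6.41·0.9102 = 5.834 mg/L.

5.83 mg/L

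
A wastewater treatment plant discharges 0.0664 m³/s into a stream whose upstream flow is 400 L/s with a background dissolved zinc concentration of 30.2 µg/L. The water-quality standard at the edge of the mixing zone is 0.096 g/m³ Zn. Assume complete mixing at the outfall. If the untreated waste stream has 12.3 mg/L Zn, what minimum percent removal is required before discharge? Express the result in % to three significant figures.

96.0 %

400 L/s = 0.4 m³/s.
30.2 µg/L = 0.0302 mg/L.
Mass balance: 0.096·0.4664 = 0.0664·Cₑ + 0.4·0.0302.
Cₑ = (0.04477 − 0.01208) / 0.0664 = 0.4924 mg/L.
Required removal = 1 − 0.4924/12.3 = 96 %.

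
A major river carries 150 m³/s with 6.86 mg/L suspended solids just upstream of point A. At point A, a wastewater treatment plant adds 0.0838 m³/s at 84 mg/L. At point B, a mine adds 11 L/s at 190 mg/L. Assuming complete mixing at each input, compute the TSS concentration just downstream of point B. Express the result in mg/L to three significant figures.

After input A: C = (150·6.86 + 0.0838·84) / 150.1 = 6.903 mg/L.
11 L/s = 0.011 m³/s.
After input B: C = (150.1·6.903 + 0.011·190) / 150.1 = 6.916 mg/L.

6.92 mg/L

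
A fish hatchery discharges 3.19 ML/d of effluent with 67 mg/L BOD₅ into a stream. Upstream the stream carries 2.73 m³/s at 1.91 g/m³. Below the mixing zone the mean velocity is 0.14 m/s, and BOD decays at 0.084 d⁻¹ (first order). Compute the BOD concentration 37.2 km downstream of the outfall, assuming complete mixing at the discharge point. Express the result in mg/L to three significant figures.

3.19 ML/d = 0.03692 m³/s.
After complete mixing, C₀ = (0.03692·67 + 2.73·1.91) / 2.767 = 2.779 mg/L.
Travel time t = 3.72e+04 m / 0.14 m/s = 2.657e+05 s = 3.075 d.
C = 2.779·exp(−0.084·3.075) = 2.779·0.7723 = 2.146 mg/L.

2.15 mg/L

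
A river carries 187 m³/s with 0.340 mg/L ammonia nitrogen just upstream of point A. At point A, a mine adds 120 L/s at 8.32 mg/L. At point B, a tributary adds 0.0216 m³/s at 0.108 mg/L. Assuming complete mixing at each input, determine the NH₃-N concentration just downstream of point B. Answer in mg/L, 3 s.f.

120 L/s = 0.12 m³/s.
After input A: C = (187·0.34 + 0.12·8.32) / 187.1 = 0.3451 mg/L.
After input B: C = (187.1·0.3451 + 0.0216·0.108) / 187.1 = 0.3451 mg/L.

0.345 mg/L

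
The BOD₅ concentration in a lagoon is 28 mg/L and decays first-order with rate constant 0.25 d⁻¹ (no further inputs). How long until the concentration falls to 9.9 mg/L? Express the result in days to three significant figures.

4.16 d

t = ln(C₀/C)/k = ln(28/9.9)/0.25 = 1.04/0.25 = 4.159 d.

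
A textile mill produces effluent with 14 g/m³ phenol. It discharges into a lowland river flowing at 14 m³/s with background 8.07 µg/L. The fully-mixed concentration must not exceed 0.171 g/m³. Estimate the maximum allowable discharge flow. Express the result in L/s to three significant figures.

8.07 µg/L = 0.00807 mg/L.
Mass balance at complete mixing: C_std·(Q_w + Q_r) = Q_w·C_e + Q_r·C_b.
Rearranging, Q_w = Q_r·(C_std − C_b)/(C_e − C_std) = 14·(0.171 − 0.00807) / (14 − 0.171) = 0.1649 m³/s.
= 164.9 L/s.

165 L/s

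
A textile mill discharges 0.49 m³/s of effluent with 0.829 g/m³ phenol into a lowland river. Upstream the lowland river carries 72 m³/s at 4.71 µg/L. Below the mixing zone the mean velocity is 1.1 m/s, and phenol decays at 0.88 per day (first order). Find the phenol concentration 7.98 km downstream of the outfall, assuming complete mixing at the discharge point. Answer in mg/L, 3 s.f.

0.00955 mg/L

4.71 µg/L = 0.00471 mg/L.
After complete mixing, C₀ = (0.49·0.829 + 72·0.00471) / 72.49 = 0.01028 mg/L.
Travel time t = 7980 m / 1.1 m/s = 7255 s = 0.08396 d.
C = 0.01028·exp(−0.88·0.08396) = 0.01028·0.9288 = 0.00955 mg/L.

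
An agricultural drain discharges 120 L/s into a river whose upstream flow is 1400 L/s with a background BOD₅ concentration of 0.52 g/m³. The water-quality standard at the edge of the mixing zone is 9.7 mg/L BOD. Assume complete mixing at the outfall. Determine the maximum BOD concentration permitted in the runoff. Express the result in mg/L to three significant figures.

120 L/s = 0.12 m³/s.
1400 L/s = 1.4 m³/s.
Mass balance: 9.7·1.52 = 0.12·Cₑ + 1.4·0.52.
Cₑ = (14.74 − 0.728) / 0.12 = 116.8 mg/L.

117 mg/L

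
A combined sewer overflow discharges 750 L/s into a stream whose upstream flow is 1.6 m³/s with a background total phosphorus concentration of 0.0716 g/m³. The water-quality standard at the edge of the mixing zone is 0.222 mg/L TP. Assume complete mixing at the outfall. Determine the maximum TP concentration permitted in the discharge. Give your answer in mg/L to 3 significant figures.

750 L/s = 0.75 m³/s.
Mass balance: 0.222·2.35 = 0.75·Cₑ + 1.6·0.0716.
Cₑ = (0.5217 − 0.1146) / 0.75 = 0.5429 mg/L.

0.543 mg/L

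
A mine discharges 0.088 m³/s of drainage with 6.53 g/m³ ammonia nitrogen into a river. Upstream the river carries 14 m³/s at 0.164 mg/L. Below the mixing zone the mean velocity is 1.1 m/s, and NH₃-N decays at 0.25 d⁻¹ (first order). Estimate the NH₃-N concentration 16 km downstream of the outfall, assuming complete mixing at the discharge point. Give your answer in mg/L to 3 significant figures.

0.195 mg/L

After complete mixing, C₀ = (0.088·6.53 + 14·0.164) / 14.09 = 0.2038 mg/L.
Travel time t = 1.6e+04 m / 1.1 m/s = 1.455e+04 s = 0.1684 d.
C = 0.2038·exp(−0.25·0.1684) = 0.2038·0.9588 = 0.1954 mg/L.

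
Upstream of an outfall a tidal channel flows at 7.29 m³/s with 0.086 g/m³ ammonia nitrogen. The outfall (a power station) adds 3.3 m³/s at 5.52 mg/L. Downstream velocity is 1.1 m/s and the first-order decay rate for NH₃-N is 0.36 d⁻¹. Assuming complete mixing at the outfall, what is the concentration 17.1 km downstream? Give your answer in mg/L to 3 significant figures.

After complete mixing, C₀ = (3.3·5.52 + 7.29·0.086) / 10.59 = 1.779 mg/L.
Travel time t = 1.71e+04 m / 1.1 m/s = 1.555e+04 s = 0.1799 d.
C = 1.779·exp(−0.36·0.1799) = 1.779·0.9373 = 1.668 mg/L.

1.67 mg/L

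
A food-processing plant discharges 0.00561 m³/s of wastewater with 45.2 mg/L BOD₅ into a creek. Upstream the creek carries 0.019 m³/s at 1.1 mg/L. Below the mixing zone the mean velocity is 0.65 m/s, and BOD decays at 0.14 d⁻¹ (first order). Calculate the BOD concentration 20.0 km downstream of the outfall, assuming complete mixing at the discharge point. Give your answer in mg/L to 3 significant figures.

After complete mixing, C₀ = (0.00561·45.2 + 0.019·1.1) / 0.02461 = 11.15 mg/L.
Travel time t = 2e+04 m / 0.65 m/s = 3.077e+04 s = 0.3561 d.
C = 11.15·exp(−0.14·0.3561) = 11.15·0.9514 = 10.61 mg/L.

10.6 mg/L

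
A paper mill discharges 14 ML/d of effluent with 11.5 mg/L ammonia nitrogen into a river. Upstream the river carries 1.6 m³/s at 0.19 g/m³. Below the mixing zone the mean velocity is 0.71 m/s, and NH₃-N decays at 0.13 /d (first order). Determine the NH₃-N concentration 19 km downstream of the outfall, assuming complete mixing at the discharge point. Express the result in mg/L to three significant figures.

14 ML/d = 0.162 m³/s.
After complete mixing, C₀ = (0.162·11.5 + 1.6·0.19) / 1.762 = 1.23 mg/L.
Travel time t = 1.9e+04 m / 0.71 m/s = 2.676e+04 s = 0.3097 d.
C = 1.23·exp(−0.13·0.3097) = 1.23·0.9605 = 1.182 mg/L.

1.18 mg/L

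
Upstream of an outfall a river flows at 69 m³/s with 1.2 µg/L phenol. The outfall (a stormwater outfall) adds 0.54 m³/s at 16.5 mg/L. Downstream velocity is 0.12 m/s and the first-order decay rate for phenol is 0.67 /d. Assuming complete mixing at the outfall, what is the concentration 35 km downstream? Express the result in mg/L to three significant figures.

0.0135 mg/L

1.2 µg/L = 0.0012 mg/L.
After complete mixing, C₀ = (0.54·16.5 + 69·0.0012) / 69.54 = 0.1293 mg/L.
Travel time t = 3.5e+04 m / 0.12 m/s = 2.917e+05 s = 3.376 d.
C = 0.1293·exp(−0.67·3.376) = 0.1293·0.1042 = 0.01347 mg/L.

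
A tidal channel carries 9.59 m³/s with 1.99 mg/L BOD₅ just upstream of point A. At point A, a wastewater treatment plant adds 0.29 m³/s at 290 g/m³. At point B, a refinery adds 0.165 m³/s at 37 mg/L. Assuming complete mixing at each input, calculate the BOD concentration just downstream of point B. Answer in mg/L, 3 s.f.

10.9 mg/L

After input A: C = (9.59·1.99 + 0.29·290) / 9.88 = 10.44 mg/L.
After input B: C = (9.88·10.44 + 0.165·37) / 10.04 = 10.88 mg/L.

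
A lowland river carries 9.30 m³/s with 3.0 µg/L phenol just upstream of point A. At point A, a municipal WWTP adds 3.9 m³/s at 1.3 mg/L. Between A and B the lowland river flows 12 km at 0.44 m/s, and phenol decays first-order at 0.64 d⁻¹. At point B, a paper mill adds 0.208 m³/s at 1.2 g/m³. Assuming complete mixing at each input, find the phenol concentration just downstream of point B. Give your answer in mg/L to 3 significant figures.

3.0 µg/L = 0.003 mg/L.
After input A: C = (9.3·0.003 + 3.9·1.3) / 13.2 = 0.3862 mg/L.
Over the 12 km reach to input B (t = 2.727e+04 s = 0.3157 d), decay gives C = 0.3862·exp(−0.64·0.3157) = 0.3156 mg/L.
After input B: C = (13.2·0.3156 + 0.208·1.2) / 13.41 = 0.3293 mg/L.

0.329 mg/L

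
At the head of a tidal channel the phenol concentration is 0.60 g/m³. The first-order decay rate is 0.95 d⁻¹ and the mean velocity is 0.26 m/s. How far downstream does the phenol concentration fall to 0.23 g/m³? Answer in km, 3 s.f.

From C = C₀·e^(−kt), t = ln(C₀/C)/k = ln(0.60/0.23)/0.95 = 0.9589/0.95 = 1.009 d.
Distance = v·t = 0.26 m/s × 8.72e+04 s = 2.267e+04 m = 22.67 km.

22.7 km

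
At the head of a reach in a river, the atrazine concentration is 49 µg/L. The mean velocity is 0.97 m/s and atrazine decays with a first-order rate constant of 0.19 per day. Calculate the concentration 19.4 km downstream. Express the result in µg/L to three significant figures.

46.9 µg/L

Travel time t = 19.4 km / 0.97 m/s = 1.94e+04/0.97 = 2e+04 s = 0.2315 d.
First-order decay: C = 49·exp(−0.19·0.2315) = 49·0.957 = 46.89 µg/L.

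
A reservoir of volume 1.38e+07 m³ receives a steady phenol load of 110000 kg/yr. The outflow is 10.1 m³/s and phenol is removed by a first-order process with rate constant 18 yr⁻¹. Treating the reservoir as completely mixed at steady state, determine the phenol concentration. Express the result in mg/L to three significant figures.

0.194 mg/L

Outflow Q = 10.1 m³/s × 3.156e+07 s/yr = 3.187e+08 m³/yr.
Steady-state CSTR mass balance: W = Q·C + k·V·C, so C = W/(Q + kV).
Q + kV = 3.187e+08 + 18·1.38e+07 = 5.671e+08 m³/yr.
C = 110000/5.671e+08 = 0.000194 kg/m³ = 0.194 mg/L.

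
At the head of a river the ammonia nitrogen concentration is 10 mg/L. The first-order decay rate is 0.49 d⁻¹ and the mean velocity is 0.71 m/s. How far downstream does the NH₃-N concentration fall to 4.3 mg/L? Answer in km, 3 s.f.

106 km

From C = C₀·e^(−kt), t = ln(C₀/C)/k = ln(10/4.3)/0.49 = 0.844/0.49 = 1.722 d.
Distance = v·t = 0.71 m/s × 1.488e+05 s = 1.057e+05 m = 105.7 km.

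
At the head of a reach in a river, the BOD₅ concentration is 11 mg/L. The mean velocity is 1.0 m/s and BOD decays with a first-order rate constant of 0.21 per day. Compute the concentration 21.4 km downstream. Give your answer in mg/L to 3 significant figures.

10.4 mg/L

Travel time t = 21.4 km / 1.0 m/s = 2.14e+04/1.0 = 2.14e+04 s = 0.2477 d.
First-order decay: C = 11·exp(−0.21·0.2477) = 11·0.9493 = 10.44 mg/L.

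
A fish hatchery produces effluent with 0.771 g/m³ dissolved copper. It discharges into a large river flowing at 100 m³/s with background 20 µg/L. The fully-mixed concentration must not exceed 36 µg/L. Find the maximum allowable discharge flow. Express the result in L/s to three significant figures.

2180 L/s

20 µg/L = 0.02 mg/L.
36 µg/L = 0.036 mg/L.
Mass balance at complete mixing: C_std·(Q_w + Q_r) = Q_w·C_e + Q_r·C_b.
Rearranging, Q_w = Q_r·(C_std − C_b)/(C_e − C_std) = 100·(0.036 − 0.02) / (0.771 − 0.036) = 2.177 m³/s.
= 2177 L/s.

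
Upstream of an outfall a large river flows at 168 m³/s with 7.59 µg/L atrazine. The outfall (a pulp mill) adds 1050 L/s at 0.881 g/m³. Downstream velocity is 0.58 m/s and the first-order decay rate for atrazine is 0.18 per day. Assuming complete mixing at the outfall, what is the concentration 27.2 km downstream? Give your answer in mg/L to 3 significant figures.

1050 L/s = 1.05 m³/s.
7.59 µg/L = 0.00759 mg/L.
After complete mixing, C₀ = (1.05·0.881 + 168·0.00759) / 169.1 = 0.01301 mg/L.
Travel time t = 2.72e+04 m / 0.58 m/s = 4.69e+04 s = 0.5428 d.
C = 0.01301·exp(−0.18·0.5428) = 0.01301·0.9069 = 0.0118 mg/L.

0.0118 mg/L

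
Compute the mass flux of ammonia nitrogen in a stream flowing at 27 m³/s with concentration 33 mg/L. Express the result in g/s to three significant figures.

Mass flux = Q·C = 27 m³/s × 33 g/m³ = 891 g/s.

891 g/s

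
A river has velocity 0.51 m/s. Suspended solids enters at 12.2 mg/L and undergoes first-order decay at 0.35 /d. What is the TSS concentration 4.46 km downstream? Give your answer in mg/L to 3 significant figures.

11.8 mg/L

Travel time t = 4.46 km / 0.51 m/s = 4460/0.51 = 8745 s = 0.1012 d.
First-order decay: C = 12.2·exp(−0.35·0.1012) = 12.2·0.9652 = 11.78 mg/L.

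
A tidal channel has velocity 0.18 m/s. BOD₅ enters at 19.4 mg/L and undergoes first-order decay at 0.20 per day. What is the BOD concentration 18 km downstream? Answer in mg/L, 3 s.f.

15.4 mg/L

Travel time t = 18 km / 0.18 m/s = 1.8e+04/0.18 = 1e+05 s = 1.157 d.
First-order decay: C = 19.4·exp(−0.20·1.157) = 19.4·0.7934 = 15.39 mg/L.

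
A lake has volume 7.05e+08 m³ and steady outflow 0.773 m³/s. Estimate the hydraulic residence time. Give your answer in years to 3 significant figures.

28.9 yr

Q = 0.773 m³/s × 3.156e+07 s/yr = 2.439e+07 m³/yr.
Hydraulic residence time τ = V/Q = 7.05e+08/2.439e+07 = 28.9 yr.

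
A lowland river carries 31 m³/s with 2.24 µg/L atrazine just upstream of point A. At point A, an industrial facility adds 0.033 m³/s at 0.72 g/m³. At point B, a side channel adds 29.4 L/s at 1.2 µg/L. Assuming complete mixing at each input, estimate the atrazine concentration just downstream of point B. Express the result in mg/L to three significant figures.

2.24 µg/L = 0.00224 mg/L.
After input A: C = (31·0.00224 + 0.033·0.72) / 31.03 = 0.003003 mg/L.
29.4 L/s = 0.0294 m³/s.
1.2 µg/L = 0.0012 mg/L.
After input B: C = (31.03·0.003003 + 0.0294·0.0012) / 31.06 = 0.003002 mg/L.

0.00300 mg/L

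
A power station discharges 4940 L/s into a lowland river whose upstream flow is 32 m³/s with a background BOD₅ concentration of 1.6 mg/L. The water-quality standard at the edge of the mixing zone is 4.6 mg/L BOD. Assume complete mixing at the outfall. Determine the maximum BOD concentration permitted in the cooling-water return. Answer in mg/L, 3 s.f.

4940 L/s = 4.94 m³/s.
Mass balance: 4.6·36.94 = 4.94·Cₑ + 32·1.6.
Cₑ = (169.9 − 51.2) / 4.94 = 24.03 mg/L.

24.0 mg/L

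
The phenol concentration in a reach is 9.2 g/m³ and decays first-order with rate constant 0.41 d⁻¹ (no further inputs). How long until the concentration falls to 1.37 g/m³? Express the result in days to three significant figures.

t = ln(C₀/C)/k = ln(9.2/1.37)/0.41 = 1.904/0.41 = 4.645 d.

4.64 d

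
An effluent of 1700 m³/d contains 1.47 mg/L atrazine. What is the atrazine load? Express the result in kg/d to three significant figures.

1700 m³/d = 0.01968 m³/s.
Mass flux = Q·C = 0.01968 m³/s × 1.47 g/m³ = 0.02892 g/s.
= 0.02892 g/s × 86.4 = 2.499 kg/d.

2.50 kg/d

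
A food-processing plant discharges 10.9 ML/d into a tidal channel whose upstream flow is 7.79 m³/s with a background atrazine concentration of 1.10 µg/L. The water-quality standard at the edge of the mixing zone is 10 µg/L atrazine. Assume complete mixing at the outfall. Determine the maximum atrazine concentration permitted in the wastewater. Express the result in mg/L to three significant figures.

10.9 ML/d = 0.1262 m³/s.
1.10 µg/L = 0.0011 mg/L.
10 µg/L = 0.01 mg/L.
Mass balance: 0.01·7.916 = 0.1262·Cₑ + 7.79·0.0011.
Cₑ = (0.07916 − 0.008569) / 0.1262 = 0.5596 mg/L.

0.560 mg/L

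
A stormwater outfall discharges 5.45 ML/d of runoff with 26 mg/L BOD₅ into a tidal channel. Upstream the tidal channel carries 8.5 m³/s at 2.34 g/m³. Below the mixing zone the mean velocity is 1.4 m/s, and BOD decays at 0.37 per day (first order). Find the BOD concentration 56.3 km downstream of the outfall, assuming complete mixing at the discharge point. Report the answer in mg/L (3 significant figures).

2.12 mg/L

5.45 ML/d = 0.06308 m³/s.
After complete mixing, C₀ = (0.06308·26 + 8.5·2.34) / 8.563 = 2.514 mg/L.
Travel time t = 5.63e+04 m / 1.4 m/s = 4.021e+04 s = 0.4654 d.
C = 2.514·exp(−0.37·0.4654) = 2.514·0.8418 = 2.117 mg/L.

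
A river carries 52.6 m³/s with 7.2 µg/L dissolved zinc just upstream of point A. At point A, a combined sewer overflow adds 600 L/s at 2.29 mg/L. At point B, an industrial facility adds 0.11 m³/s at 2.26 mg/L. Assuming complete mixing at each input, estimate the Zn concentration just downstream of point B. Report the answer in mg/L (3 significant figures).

0.0375 mg/L

7.2 µg/L = 0.0072 mg/L.
600 L/s = 0.6 m³/s.
After input A: C = (52.6·0.0072 + 0.6·2.29) / 53.2 = 0.03295 mg/L.
After input B: C = (53.2·0.03295 + 0.11·2.26) / 53.31 = 0.03754 mg/L.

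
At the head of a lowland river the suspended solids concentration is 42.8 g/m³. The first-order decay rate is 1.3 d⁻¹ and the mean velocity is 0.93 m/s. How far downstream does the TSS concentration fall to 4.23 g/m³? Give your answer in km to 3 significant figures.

From C = C₀·e^(−kt), t = ln(C₀/C)/k = ln(42.8/4.23)/1.3 = 2.314/1.3 = 1.78 d.
Distance = v·t = 0.93 m/s × 1.538e+05 s = 1.43e+05 m = 143 km.

143 km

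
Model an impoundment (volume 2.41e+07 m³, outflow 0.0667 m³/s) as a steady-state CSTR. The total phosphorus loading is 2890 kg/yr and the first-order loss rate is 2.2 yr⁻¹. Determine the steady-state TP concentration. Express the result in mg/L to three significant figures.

0.0524 mg/L

Outflow Q = 0.0667 m³/s × 3.156e+07 s/yr = 2.105e+06 m³/yr.
Steady-state CSTR mass balance: W = Q·C + k·V·C, so C = W/(Q + kV).
Q + kV = 2.105e+06 + 2.2·2.41e+07 = 5.512e+07 m³/yr.
C = 2890/5.512e+07 = 5.243e-05 kg/m³ = 0.05243 mg/L.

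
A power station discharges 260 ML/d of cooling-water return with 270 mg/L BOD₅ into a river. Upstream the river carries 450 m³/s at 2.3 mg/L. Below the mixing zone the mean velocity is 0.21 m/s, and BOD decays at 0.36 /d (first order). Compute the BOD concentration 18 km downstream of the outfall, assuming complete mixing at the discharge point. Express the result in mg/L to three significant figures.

260 ML/d = 3.009 m³/s.
After complete mixing, C₀ = (3.009·270 + 450·2.3) / 453 = 4.078 mg/L.
Travel time t = 1.8e+04 m / 0.21 m/s = 8.571e+04 s = 0.9921 d.
C = 4.078·exp(−0.36·0.9921) = 4.078·0.6997 = 2.853 mg/L.

2.85 mg/L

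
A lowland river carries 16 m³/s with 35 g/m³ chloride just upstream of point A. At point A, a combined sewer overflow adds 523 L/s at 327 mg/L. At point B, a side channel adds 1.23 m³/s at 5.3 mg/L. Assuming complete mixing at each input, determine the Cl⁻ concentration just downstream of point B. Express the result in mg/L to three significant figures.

523 L/s = 0.523 m³/s.
After input A: C = (16·35 + 0.523·327) / 16.52 = 44.24 mg/L.
After input B: C = (16.52·44.24 + 1.23·5.3) / 17.75 = 41.54 mg/L.

41.5 mg/L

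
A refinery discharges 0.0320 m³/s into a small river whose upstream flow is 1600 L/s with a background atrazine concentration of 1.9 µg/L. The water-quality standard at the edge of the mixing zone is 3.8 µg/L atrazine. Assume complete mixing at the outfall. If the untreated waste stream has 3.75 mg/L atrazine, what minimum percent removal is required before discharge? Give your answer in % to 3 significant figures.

1600 L/s = 1.6 m³/s.
1.9 µg/L = 0.0019 mg/L.
3.8 µg/L = 0.0038 mg/L.
Mass balance: 0.0038·1.632 = 0.032·Cₑ + 1.6·0.0019.
Cₑ = (0.006202 − 0.00304) / 0.032 = 0.0988 mg/L.
Required removal = 1 − 0.0988/3.75 = 97.37 %.

97.4 %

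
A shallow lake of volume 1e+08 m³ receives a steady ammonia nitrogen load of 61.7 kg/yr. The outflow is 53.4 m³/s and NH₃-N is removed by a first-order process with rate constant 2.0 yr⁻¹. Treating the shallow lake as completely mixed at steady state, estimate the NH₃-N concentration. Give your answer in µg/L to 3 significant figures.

Outflow Q = 53.4 m³/s × 3.156e+07 s/yr = 1.685e+09 m³/yr.
Steady-state CSTR mass balance: W = Q·C + k·V·C, so C = W/(Q + kV).
Q + kV = 1.685e+09 + 2.0·1e+08 = 1.885e+09 m³/yr.
C = 61.7/1.885e+09 = 3.273e-08 kg/m³ = 3.273e-05 mg/L = 0.03273 µg/L.

0.0327 µg/L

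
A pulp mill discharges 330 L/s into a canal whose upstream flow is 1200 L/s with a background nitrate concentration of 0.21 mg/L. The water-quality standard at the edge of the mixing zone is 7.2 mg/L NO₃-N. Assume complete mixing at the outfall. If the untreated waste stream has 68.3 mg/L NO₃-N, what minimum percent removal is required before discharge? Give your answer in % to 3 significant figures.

52.2 %

330 L/s = 0.33 m³/s.
1200 L/s = 1.2 m³/s.
Mass balance: 7.2·1.53 = 0.33·Cₑ + 1.2·0.21.
Cₑ = (11.02 − 0.252) / 0.33 = 32.62 mg/L.
Required removal = 1 − 32.62/68.3 = 52.24 %.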